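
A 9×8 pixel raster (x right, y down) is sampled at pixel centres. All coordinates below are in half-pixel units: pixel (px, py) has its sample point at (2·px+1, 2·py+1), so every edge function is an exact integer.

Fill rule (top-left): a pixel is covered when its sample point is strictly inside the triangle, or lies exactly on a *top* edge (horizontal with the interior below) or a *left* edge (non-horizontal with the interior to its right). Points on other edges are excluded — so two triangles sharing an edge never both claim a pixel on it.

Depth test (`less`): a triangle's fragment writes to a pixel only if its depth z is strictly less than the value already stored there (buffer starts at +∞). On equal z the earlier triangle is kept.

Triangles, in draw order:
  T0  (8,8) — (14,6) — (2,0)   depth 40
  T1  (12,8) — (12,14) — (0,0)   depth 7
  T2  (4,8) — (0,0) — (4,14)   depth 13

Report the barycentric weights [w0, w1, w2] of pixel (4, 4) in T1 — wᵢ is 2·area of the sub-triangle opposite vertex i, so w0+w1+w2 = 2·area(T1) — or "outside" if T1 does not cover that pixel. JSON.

T0:
  2·area = 60  (B↔C swapped to make it positive)
  edge (8, 8)→(2, 0): d=(-6,-8) top-left  bias=+0
  edge (2, 0)→(14, 6): d=(12,6) right/bottom  bias=-1
  edge (14, 6)→(8, 8): d=(-6,2) right/bottom  bias=-1
    (1,0)@(3, 1): e=[2,6,52] → █
    (2,0)@(5, 1): e=[18,-6,48] → ·
    (1,1)@(3, 3): e=[-10,30,40] → ·
    (2,1)@(5, 3): e=[6,18,36] → █
    (3,1)@(7, 3): e=[22,6,32] → █
    (4,1)@(9, 3): e=[38,-6,28] → ·
    (2,2)@(5, 5): e=[-6,42,24] → ·
    (3,2)@(7, 5): e=[10,30,20] → █
    (4,2)@(9, 5): e=[26,18,16] → █
    (5,2)@(11, 5): e=[42,6,12] → █
    (6,2)@(13, 5): e=[58,-6,8] → ·
    (8,2)@(17, 5): e=[90,-30,0] → ·  [on edge]
    (5,3)@(11, 7): e=[30,30,0] → ·  [on edge]
    (2,4)@(5, 9): e=[-30,90,0] → ·  [on edge]
  covered (7 px):
    · █ · · · · · · ·
    · · █ █ · · · · ·
    · · · █ █ █ · · ·
    · · · · █ · · · ·
    · · · · · · · · ·
    · · · · · · · · ·
    · · · · · · · · ·
    · · · · · · · · ·
T1:
  2·area = 72
  edge (12, 8)→(12, 14): d=(0,6) right/bottom  bias=-1
  edge (12, 14)→(0, 0): d=(-12,-14) top-left  bias=+0
  edge (0, 0)→(12, 8): d=(12,8) right/bottom  bias=-1
    (0,0)@(1, 1): e=[66,2,4] → █
    (1,0)@(3, 1): e=[54,30,-12] → ·
    (0,1)@(1, 3): e=[66,-22,28] → ·
    (1,1)@(3, 3): e=[54,6,12] → █
    (2,1)@(5, 3): e=[42,34,-4] → ·
    (1,2)@(3, 5): e=[54,-18,36] → ·
    (2,2)@(5, 5): e=[42,10,20] → █
    (3,2)@(7, 5): e=[30,38,4] → █
    (4,2)@(9, 5): e=[18,66,-12] → ·
    (2,3)@(5, 7): e=[42,-14,44] → ·
    (3,3)@(7, 7): e=[30,14,28] → █
    (4,3)@(9, 7): e=[18,42,12] → █
  covered (9 px):
    █ · · · · · · · ·
    · █ · · · · · · ·
    · · █ █ · · · · ·
    · · · █ █ · · · ·
    · · · · █ █ · · ·
    · · · · · █ · · ·
    · · · · · · · · ·
    · · · · · · · · ·
T2:
  2·area = 24  (B↔C swapped to make it positive)
  edge (4, 8)→(4, 14): d=(0,6) right/bottom  bias=-1
  edge (4, 14)→(0, 0): d=(-4,-14) top-left  bias=+0
  edge (0, 0)→(4, 8): d=(4,8) right/bottom  bias=-1
    (0,1)@(1, 3): e=[18,2,4] → █
    (1,1)@(3, 3): e=[6,30,-12] → ·
    (0,2)@(1, 5): e=[18,-6,12] → ·
    (1,3)@(3, 7): e=[6,14,4] → █
    (2,3)@(5, 7): e=[-6,42,-12] → ·
    (1,4)@(3, 9): e=[6,6,12] → █
    (2,4)@(5, 9): e=[-6,34,-4] → ·
    (1,5)@(3, 11): e=[6,-2,20] → ·
  covered (3 px):
    · · · · · · · · ·
    █ · · · · · · · ·
    · · · · · · · · ·
    · █ · · · · · · ·
    · █ · · · · · · ·
    · · · · · · · · ·
    · · · · · · · · ·
    · · · · · · · · ·

Final: [18,36,18]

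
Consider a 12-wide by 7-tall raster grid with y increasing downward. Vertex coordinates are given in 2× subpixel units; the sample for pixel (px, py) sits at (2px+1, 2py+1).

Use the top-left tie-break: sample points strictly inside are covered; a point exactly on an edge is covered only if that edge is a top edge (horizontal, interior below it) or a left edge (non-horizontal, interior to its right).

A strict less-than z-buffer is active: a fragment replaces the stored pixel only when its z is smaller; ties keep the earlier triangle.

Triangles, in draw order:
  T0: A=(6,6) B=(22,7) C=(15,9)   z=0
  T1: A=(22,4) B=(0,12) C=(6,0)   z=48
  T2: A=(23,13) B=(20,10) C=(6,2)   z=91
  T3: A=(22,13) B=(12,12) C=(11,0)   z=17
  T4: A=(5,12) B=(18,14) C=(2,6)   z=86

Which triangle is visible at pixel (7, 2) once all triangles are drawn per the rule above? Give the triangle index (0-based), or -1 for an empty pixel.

T0:
  2·area = 39
  edge (6, 6)→(22, 7): d=(16,1) right/bottom  bias=-1
  edge (22, 7)→(15, 9): d=(-7,2) right/bottom  bias=-1
  edge (15, 9)→(6, 6): d=(-9,-3) top-left  bias=+0
    (1,2)@(3, 5): e=[-13,52,0] → .  [on edge]
    (4,3)@(9, 7): e=[13,26,0] → X  [on edge]
    (5,3)@(11, 7): e=[11,22,6] → X
    (6,3)@(13, 7): e=[9,18,12] → X
    (7,3)@(15, 7): e=[7,14,18] → X
    (8,3)@(17, 7): e=[5,10,24] → X
    (9,3)@(19, 7): e=[3,6,30] → X
    (10,3)@(21, 7): e=[1,2,36] → X
    (11,3)@(23, 7): e=[-1,-2,42] → .
    (4,4)@(9, 9): e=[45,12,-18] → .
    (5,4)@(11, 9): e=[43,8,-12] → .
    (6,4)@(13, 9): e=[41,4,-6] → .
    (7,4)@(15, 9): e=[39,0,0] → .  [on edge]
    (10,5)@(21, 11): e=[65,-26,0] → .  [on edge]
    (0,6)@(1, 13): e=[117,0,-78] → .  [on edge]
  covered (7 px):
    . . . . . . . . . . . .
    . . . . . . . . . . . .
    . . . . . . . . . . . .
    . . . . X X X X X X X .
    . . . . . . . . . . . .
    . . . . . . . . . . . .
    . . . . . . . . . . . .
T1:
  2·area = 216
  edge (22, 4)→(0, 12): d=(-22,8) right/bottom  bias=-1
  edge (0, 12)→(6, 0): d=(6,-12) top-left  bias=+0
  edge (6, 0)→(22, 4): d=(16,4) right/bottom  bias=-1
    (3,0)@(7, 1): e=[186,18,12] → X
    (4,0)@(9, 1): e=[170,42,4] → X
    (5,0)@(11, 1): e=[154,66,-4] → .
    (2,1)@(5, 3): e=[158,6,52] → X
    (5,1)@(11, 3): e=[110,78,28] → X
    (6,1)@(13, 3): e=[94,102,20] → X
    (7,1)@(15, 3): e=[78,126,12] → X
    (8,1)@(17, 3): e=[62,150,4] → X
    (9,1)@(19, 3): e=[46,174,-4] → .
    (2,2)@(5, 5): e=[114,18,84] → X
    (9,2)@(19, 5): e=[2,186,28] → X
    (10,2)@(21, 5): e=[-14,210,20] → .
  covered (27 px):
    . . . X X . . . . . . .
    . . X X X X X X X . . .
    . . X X X X X X X X . .
    . X X X X X X . . . . .
    . X X X . . . . . . . .
    X . . . . . . . . . . .
    . . . . . . . . . . . .
T2:
  2·area = 18  (B↔C swapped to make it positive)
  edge (23, 13)→(6, 2): d=(-17,-11) top-left  bias=+0
  edge (6, 2)→(20, 10): d=(14,8) right/bottom  bias=-1
  edge (20, 10)→(23, 13): d=(3,3) right/bottom  bias=-1
    (5,0)@(11, 1): e=[72,-54,0] → .  [on edge]
    (6,1)@(13, 3): e=[60,-42,0] → .  [on edge]
    (5,2)@(11, 5): e=[4,2,12] → X
    (6,2)@(13, 5): e=[26,-14,6] → .
    (7,2)@(15, 5): e=[48,-30,0] → .  [on edge]
    (5,3)@(11, 7): e=[-30,30,18] → .
    (8,3)@(17, 7): e=[36,-18,0] → .  [on edge]
    (8,4)@(17, 9): e=[2,10,6] → X
    (9,4)@(19, 9): e=[24,-6,0] → .  [on edge]
    (8,5)@(17, 11): e=[-32,38,12] → .
    (10,5)@(21, 11): e=[12,6,0] → .  [on edge]
    (11,6)@(23, 13): e=[0,18,0] → .  [on edge]
  covered (2 px):
    . . . . . . . . . . . .
    . . . . . . . . . . . .
    . . . . . X . . . . . .
    . . . . . . . . . . . .
    . . . . . . . . X . . .
    . . . . . . . . . . . .
    . . . . . . . . . . . .
T3:
  2·area = 119
  edge (22, 13)→(12, 12): d=(-10,-1) top-left  bias=+0
  edge (12, 12)→(11, 0): d=(-1,-12) top-left  bias=+0
  edge (11, 0)→(22, 13): d=(11,13) right/bottom  bias=-1
    (6,1)@(13, 3): e=[91,21,7] → X
    (7,1)@(15, 3): e=[93,45,-19] → .
    (6,2)@(13, 5): e=[71,19,29] → X
    (7,2)@(15, 5): e=[73,43,3] → X
    (8,2)@(17, 5): e=[75,67,-23] → .
    (6,3)@(13, 7): e=[51,17,51] → X
    (8,3)@(17, 7): e=[55,65,-1] → .
    (6,4)@(13, 9): e=[31,15,73] → X
    (8,4)@(17, 9): e=[35,63,21] → X
    (9,4)@(19, 9): e=[37,87,-5] → .
    (6,5)@(13, 11): e=[11,13,95] → X
    (9,5)@(19, 11): e=[17,85,17] → X
  covered (12 px):
    . . . . . . . . . . . .
    . . . . . . X . . . . .
    . . . . . . X X . . . .
    . . . . . . X X . . . .
    . . . . . . X X X . . .
    . . . . . . X X X X . .
    . . . . . . . . . . . .
T4:
  2·area = 72  (B↔C swapped to make it positive)
  edge (5, 12)→(2, 6): d=(-3,-6) top-left  bias=+0
  edge (2, 6)→(18, 14): d=(16,8) right/bottom  bias=-1
  edge (18, 14)→(5, 12): d=(-13,-2) top-left  bias=+0
    (1,3)@(3, 7): e=[3,8,61] → X
    (2,3)@(5, 7): e=[15,-8,65] → .
    (1,4)@(3, 9): e=[-3,40,35] → .
    (2,4)@(5, 9): e=[9,24,39] → X
    (3,4)@(7, 9): e=[21,8,43] → X
    (4,4)@(9, 9): e=[33,-8,47] → .
    (2,5)@(5, 11): e=[3,56,13] → X
    (4,5)@(9, 11): e=[27,24,21] → X
    (5,5)@(11, 11): e=[39,8,25] → X
    (6,5)@(13, 11): e=[51,-8,29] → .
    (2,6)@(5, 13): e=[-3,88,-13] → .
    (3,6)@(7, 13): e=[9,72,-9] → .
  covered (9 px):
    . . . . . . . . . . . .
    . . . . . . . . . . . .
    . . . . . . . . . . . .
    . X . . . . . . . . . .
    . . X X . . . . . . . .
    . . X X X X . . . . . .
    . . . . . . X X . . . .

Z-buffer (winner per pixel, '.' = empty):
  . . . 1 1 . . . . . . .
  . . 1 1 1 1 3 1 1 . . .
  . . 1 1 1 1 3 3 1 1 . .
  . 1 1 1 0 0 0 0 0 0 0 .
  . 1 1 1 . . 3 3 3 . . .
  1 . 4 4 4 4 3 3 3 3 . .
  . . . . . . 4 4 . . . .

Answer: 3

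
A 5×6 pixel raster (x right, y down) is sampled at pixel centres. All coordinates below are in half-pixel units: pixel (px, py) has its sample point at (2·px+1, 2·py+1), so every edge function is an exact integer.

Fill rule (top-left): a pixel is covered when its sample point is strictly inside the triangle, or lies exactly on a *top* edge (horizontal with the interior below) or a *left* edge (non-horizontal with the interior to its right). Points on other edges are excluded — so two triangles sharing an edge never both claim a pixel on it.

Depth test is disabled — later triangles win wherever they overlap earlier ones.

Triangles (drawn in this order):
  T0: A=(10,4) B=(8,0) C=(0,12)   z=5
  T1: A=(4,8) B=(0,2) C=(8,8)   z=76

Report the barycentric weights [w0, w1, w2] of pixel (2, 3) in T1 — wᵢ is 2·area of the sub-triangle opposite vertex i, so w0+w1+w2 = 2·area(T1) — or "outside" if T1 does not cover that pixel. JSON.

T0:
  2·area = 56  (B↔C swapped to make it positive)
  edge (10, 4)→(0, 12): d=(-10,8) right/bottom  bias=-1
  edge (0, 12)→(8, 0): d=(8,-12) top-left  bias=+0
  edge (8, 0)→(10, 4): d=(2,4) right/bottom  bias=-1
    (3,1)@(7, 3): e=[34,12,10] → █
    (4,1)@(9, 3): e=[18,36,2] → █
    (2,2)@(5, 5): e=[30,4,22] → █
    (4,2)@(9, 5): e=[-2,52,6] → ·
    (2,3)@(5, 7): e=[10,20,26] → █
    (3,3)@(7, 7): e=[-6,44,18] → ·
    (1,4)@(3, 9): e=[6,12,38] → █
    (2,4)@(5, 9): e=[-10,36,30] → ·
    (0,5)@(1, 11): e=[2,4,50] → █
    (1,5)@(3, 11): e=[-14,28,42] → ·
  covered (7 px):
    · · · · ·
    · · · █ █
    · · █ █ ·
    · · █ · ·
    · █ · · ·
    █ · · · ·
T1:
  2·area = 24
  edge (4, 8)→(0, 2): d=(-4,-6) top-left  bias=+0
  edge (0, 2)→(8, 8): d=(8,6) right/bottom  bias=-1
  edge (8, 8)→(4, 8): d=(-4,0) right/bottom  bias=-1
    (0,1)@(1, 3): e=[2,2,20] → █
    (1,1)@(3, 3): e=[14,-10,20] → ·
    (0,2)@(1, 5): e=[-6,18,12] → ·
    (1,2)@(3, 5): e=[6,6,12] → █
    (2,2)@(5, 5): e=[18,-6,12] → ·
    (1,3)@(3, 7): e=[-2,22,4] → ·
    (2,3)@(5, 7): e=[10,10,4] → █
    (3,3)@(7, 7): e=[22,-2,4] → ·
    (2,4)@(5, 9): e=[2,26,-4] → ·
  covered (3 px):
    · · · · ·
    █ · · · ·
    · █ · · ·
    · · █ · ·
    · · · · ·
    · · · · ·

Result: [10,4,10]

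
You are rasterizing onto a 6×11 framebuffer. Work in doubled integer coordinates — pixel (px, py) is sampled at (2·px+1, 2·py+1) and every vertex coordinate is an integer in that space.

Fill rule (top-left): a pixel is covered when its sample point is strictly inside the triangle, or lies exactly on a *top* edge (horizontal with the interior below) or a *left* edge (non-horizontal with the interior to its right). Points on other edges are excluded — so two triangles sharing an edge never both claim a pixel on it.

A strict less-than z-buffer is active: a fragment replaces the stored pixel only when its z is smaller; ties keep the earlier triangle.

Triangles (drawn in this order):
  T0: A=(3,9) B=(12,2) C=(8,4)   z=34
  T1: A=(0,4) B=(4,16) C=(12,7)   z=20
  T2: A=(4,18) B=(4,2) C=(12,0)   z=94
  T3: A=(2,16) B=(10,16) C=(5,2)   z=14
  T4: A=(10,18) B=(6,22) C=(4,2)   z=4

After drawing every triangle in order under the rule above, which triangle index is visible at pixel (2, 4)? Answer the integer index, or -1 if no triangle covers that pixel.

T0:
  2·area = 10  (B↔C swapped to make it positive)
  edge (3, 9)→(8, 4): d=(5,-5) top-left  bias=+0
  edge (8, 4)→(12, 2): d=(4,-2) top-left  bias=+0
  edge (12, 2)→(3, 9): d=(-9,7) right/bottom  bias=-1
    (5,0)@(11, 1): e=[0,-6,16] → .  [on edge]
    (4,1)@(9, 3): e=[0,-2,12] → .  [on edge]
    (3,2)@(7, 5): e=[0,2,8] → X  [on edge]
    (4,2)@(9, 5): e=[10,6,-6] → .
    (2,3)@(5, 7): e=[0,6,4] → X  [on edge]
    (3,3)@(7, 7): e=[10,10,-10] → .
    (1,4)@(3, 9): e=[0,10,0] → .  [on edge]
    (2,4)@(5, 9): e=[10,14,-14] → .
    (0,5)@(1, 11): e=[0,14,-4] → .  [on edge]
  covered (2 px):
    . . . . . .
    . . . . . .
    . . . X . .
    . . X . . .
    . . . . . .
    . . . . . .
    . . . . . .
    . . . . . .
    . . . . . .
    . . . . . .
    . . . . . .
T1:
  2·area = 132  (B↔C swapped to make it positive)
  edge (0, 4)→(12, 7): d=(12,3) right/bottom  bias=-1
  edge (12, 7)→(4, 16): d=(-8,9) right/bottom  bias=-1
  edge (4, 16)→(0, 4): d=(-4,-12) top-left  bias=+0
    (0,2)@(1, 5): e=[9,115,8] → X
    (1,2)@(3, 5): e=[3,97,32] → X
    (2,2)@(5, 5): e=[-3,79,56] → .
    (0,3)@(1, 7): e=[33,99,0] → X  [on edge]
    (2,3)@(5, 7): e=[21,63,48] → X
    (3,3)@(7, 7): e=[15,45,72] → X
    (4,3)@(9, 7): e=[9,27,96] → X
    (5,3)@(11, 7): e=[3,9,120] → X
    (0,4)@(1, 9): e=[57,83,-8] → .
    (1,4)@(3, 9): e=[51,65,16] → X
    (5,4)@(11, 9): e=[27,-7,112] → .
    (1,5)@(3, 11): e=[75,49,8] → X
    (1,6)@(3, 13): e=[99,33,0] → X  [on edge]
    (2,9)@(5, 19): e=[165,-33,0] → .  [on edge]
  covered (17 px):
    . . . . . .
    . . . . . .
    X X . . . .
    X X X X X X
    . X X X X .
    . X X X . .
    . X X . . .
    . . . . . .
    . . . . . .
    . . . . . .
    . . . . . .
T2:
  2·area = 128
  edge (4, 18)→(4, 2): d=(0,-16) top-left  bias=+0
  edge (4, 2)→(12, 0): d=(8,-2) top-left  bias=+0
  edge (12, 0)→(4, 18): d=(-8,18) right/bottom  bias=-1
    (4,0)@(9, 1): e=[80,2,46] → X
    (5,0)@(11, 1): e=[112,6,10] → X
    (2,1)@(5, 3): e=[16,10,102] → X
    (3,1)@(7, 3): e=[48,14,66] → X
    (5,1)@(11, 3): e=[112,22,-6] → .
    (2,2)@(5, 5): e=[16,26,86] → X
    (5,2)@(11, 5): e=[112,38,-22] → .
    (2,3)@(5, 7): e=[16,42,70] → X
    (4,3)@(9, 7): e=[80,50,-2] → .
    (2,4)@(5, 9): e=[16,58,54] → X
    (4,4)@(9, 9): e=[80,66,-18] → .
    (2,5)@(5, 11): e=[16,74,38] → X
  covered (16 px):
    . . . . X X
    . . X X X .
    . . X X X .
    . . X X . .
    . . X X . .
    . . X X . .
    . . X . . .
    . . X . . .
    . . . . . .
    . . . . . .
    . . . . . .
T3:
  2·area = 112  (B↔C swapped to make it positive)
  edge (2, 16)→(5, 2): d=(3,-14) top-left  bias=+0
  edge (5, 2)→(10, 16): d=(5,14) right/bottom  bias=-1
  edge (10, 16)→(2, 16): d=(-8,0) right/bottom  bias=-1
    (2,1)@(5, 3): e=[3,5,104] → X
    (3,1)@(7, 3): e=[31,-23,104] → .
    (2,2)@(5, 5): e=[9,15,88] → X
    (3,2)@(7, 5): e=[37,-13,88] → .
    (2,3)@(5, 7): e=[15,25,72] → X
    (3,3)@(7, 7): e=[43,-3,72] → .
    (2,4)@(5, 9): e=[21,35,56] → X
    (3,4)@(7, 9): e=[49,7,56] → X
    (4,4)@(9, 9): e=[77,-21,56] → .
    (2,5)@(5, 11): e=[27,45,40] → X
    (4,5)@(9, 11): e=[83,-11,40] → .
    (1,6)@(3, 13): e=[5,83,24] → X
  covered (14 px):
    . . . . . .
    . . X . . .
    . . X . . .
    . . X . . .
    . . X X . .
    . . X X . .
    . X X X . .
    . X X X X .
    . . . . . .
    . . . . . .
    . . . . . .
T4:
  2·area = 88
  edge (10, 18)→(6, 22): d=(-4,4) right/bottom  bias=-1
  edge (6, 22)→(4, 2): d=(-2,-20) top-left  bias=+0
  edge (4, 2)→(10, 18): d=(6,16) right/bottom  bias=-1
    (2,2)@(5, 5): e=[72,14,2] → X
    (3,2)@(7, 5): e=[64,54,-30] → .
    (2,3)@(5, 7): e=[64,10,14] → X
    (3,3)@(7, 7): e=[56,50,-18] → .
    (2,4)@(5, 9): e=[56,6,26] → X
    (3,4)@(7, 9): e=[48,46,-6] → .
    (2,5)@(5, 11): e=[48,2,38] → X
    (3,5)@(7, 11): e=[40,42,6] → X
    (4,5)@(9, 11): e=[32,82,-26] → .
    (2,6)@(5, 13): e=[40,-2,50] → .
    (3,6)@(7, 13): e=[32,38,18] → X
    (4,6)@(9, 13): e=[24,78,-14] → .
    (5,8)@(11, 17): e=[0,110,-22] → .  [on edge]
    (4,9)@(9, 19): e=[0,66,22] → .  [on edge]
    (3,10)@(7, 21): e=[0,22,66] → .  [on edge]
  covered (10 px):
    . . . . . .
    . . . . . .
    . . X . . .
    . . X . . .
    . . X . . .
    . . X X . .
    . . . X . .
    . . . X . .
    . . . X X .
    . . . X . .
    . . . . . .

Z-buffer (winner per pixel, '.' = empty):
  . . . . 2 2
  . . 3 2 2 .
  1 1 4 0 2 .
  1 1 4 1 1 1
  . 1 4 3 1 .
  . 1 4 4 . .
  . 3 3 4 . .
  . 3 3 4 3 .
  . . . 4 4 .
  . . . 4 . .
  . . . . . .

Answer: 4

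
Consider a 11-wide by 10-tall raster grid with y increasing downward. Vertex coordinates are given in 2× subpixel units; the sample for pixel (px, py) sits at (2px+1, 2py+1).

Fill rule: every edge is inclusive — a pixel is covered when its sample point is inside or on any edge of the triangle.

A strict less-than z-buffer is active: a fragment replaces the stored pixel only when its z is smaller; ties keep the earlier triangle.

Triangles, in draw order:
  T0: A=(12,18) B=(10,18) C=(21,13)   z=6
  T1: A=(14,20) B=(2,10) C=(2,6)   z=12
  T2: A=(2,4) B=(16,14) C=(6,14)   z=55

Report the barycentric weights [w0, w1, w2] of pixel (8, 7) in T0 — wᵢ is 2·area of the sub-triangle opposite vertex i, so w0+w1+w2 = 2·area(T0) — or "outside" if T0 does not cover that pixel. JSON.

T0:
  2·area = 10
  edge (12, 18)→(10, 18): d=(-2,0) inclusive
  edge (10, 18)→(21, 13): d=(11,-5) inclusive
  edge (21, 13)→(12, 18): d=(-9,5) inclusive
    (10,6)@(21, 13): e=[10,0,0] → █  [on edge]
    (8,7)@(17, 15): e=[6,2,2] → █
    (9,7)@(19, 15): e=[6,12,-8] → ·
    (10,7)@(21, 15): e=[6,22,-18] → ·
    (6,8)@(13, 17): e=[2,4,4] → █
    (7,8)@(15, 17): e=[2,14,-6] → ·
    (8,8)@(17, 17): e=[2,24,-16] → ·
    (6,9)@(13, 19): e=[-2,26,-14] → ·
  covered (3 px):
    · · · · · · · · · · ·
    · · · · · · · · · · ·
    · · · · · · · · · · ·
    · · · · · · · · · · ·
    · · · · · · · · · · ·
    · · · · · · · · · · ·
    · · · · · · · · · · █
    · · · · · · · · █ · ·
    · · · · · · █ · · · ·
    · · · · · · · · · · ·
T1:
  2·area = 48
  edge (14, 20)→(2, 10): d=(-12,-10) inclusive
  edge (2, 10)→(2, 6): d=(0,-4) inclusive
  edge (2, 6)→(14, 20): d=(12,14) inclusive
    (1,4)@(3, 9): e=[22,4,22] → █
    (2,4)@(5, 9): e=[42,12,-6] → ·
    (1,5)@(3, 11): e=[-2,4,46] → ·
    (2,5)@(5, 11): e=[18,12,18] → █
    (3,5)@(7, 11): e=[38,20,-10] → ·
    (2,6)@(5, 13): e=[-6,12,42] → ·
    (3,6)@(7, 13): e=[14,20,14] → █
    (4,6)@(9, 13): e=[34,28,-14] → ·
    (3,7)@(7, 15): e=[-10,20,38] → ·
    (4,7)@(9, 15): e=[10,28,10] → █
    (5,7)@(11, 15): e=[30,36,-18] → ·
    (4,8)@(9, 17): e=[-14,28,34] → ·
  covered (6 px):
    · · · · · · · · · · ·
    · · · · · · · · · · ·
    · · · · · · · · · · ·
    · · · · · · · · · · ·
    · █ · · · · · · · · ·
    · · █ · · · · · · · ·
    · · · █ · · · · · · ·
    · · · · █ · · · · · ·
    · · · · · █ · · · · ·
    · · · · · · █ · · · ·
T2:
  2·area = 100
  edge (2, 4)→(16, 14): d=(14,10) inclusive
  edge (16, 14)→(6, 14): d=(-10,0) inclusive
  edge (6, 14)→(2, 4): d=(-4,-10) inclusive
    (1,2)@(3, 5): e=[4,90,6] → █
    (2,2)@(5, 5): e=[-16,90,26] → ·
    (1,3)@(3, 7): e=[32,70,-2] → ·
    (2,3)@(5, 7): e=[12,70,18] → █
    (3,3)@(7, 7): e=[-8,70,38] → ·
    (2,4)@(5, 9): e=[40,50,10] → █
    (3,4)@(7, 9): e=[20,50,30] → █
    (4,4)@(9, 9): e=[0,50,50] → █  [on edge]
    (5,4)@(11, 9): e=[-20,50,70] → ·
    (2,5)@(5, 11): e=[68,30,2] → █
    (5,5)@(11, 11): e=[8,30,62] → █
    (6,5)@(13, 11): e=[-12,30,82] → ·
  covered (13 px):
    · · · · · · · · · · ·
    · · · · · · · · · · ·
    · █ · · · · · · · · ·
    · · █ · · · · · · · ·
    · · █ █ █ · · · · · ·
    · · █ █ █ █ · · · · ·
    · · · █ █ █ █ · · · ·
    · · · · · · · · · · ·
    · · · · · · · · · · ·
    · · · · · · · · · · ·

Answer: [2,2,6]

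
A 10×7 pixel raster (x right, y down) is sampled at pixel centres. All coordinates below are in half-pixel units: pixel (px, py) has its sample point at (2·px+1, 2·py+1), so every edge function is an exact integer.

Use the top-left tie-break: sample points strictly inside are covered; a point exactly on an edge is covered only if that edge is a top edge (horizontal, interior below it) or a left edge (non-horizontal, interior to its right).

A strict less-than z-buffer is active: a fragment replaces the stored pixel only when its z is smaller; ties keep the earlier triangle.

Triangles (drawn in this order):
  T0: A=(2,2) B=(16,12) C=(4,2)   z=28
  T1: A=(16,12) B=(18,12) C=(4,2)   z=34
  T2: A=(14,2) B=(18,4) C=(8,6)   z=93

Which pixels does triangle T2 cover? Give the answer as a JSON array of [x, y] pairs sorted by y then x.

T0:
  2·area = 20  (B↔C swapped to make it positive)
  edge (2, 2)→(4, 2): d=(2,0) top-left  bias=+0
  edge (4, 2)→(16, 12): d=(12,10) right/bottom  bias=-1
  edge (16, 12)→(2, 2): d=(-14,-10) top-left  bias=+0
    (2,1)@(5, 3): e=[2,2,16] → X
    (3,1)@(7, 3): e=[2,-18,36] → .
    (2,2)@(5, 5): e=[6,26,-12] → .
    (3,2)@(7, 5): e=[6,6,8] → X
    (4,2)@(9, 5): e=[6,-14,28] → .
    (3,3)@(7, 7): e=[10,30,-20] → .
    (4,3)@(9, 7): e=[10,10,0] → X  [on edge]
    (5,3)@(11, 7): e=[10,-10,20] → .
    (4,4)@(9, 9): e=[14,34,-28] → .
  covered (3 px):
    . . . . . . . . . .
    . . X . . . . . . .
    . . . X . . . . . .
    . . . . X . . . . .
    . . . . . . . . . .
    . . . . . . . . . .
    . . . . . . . . . .
T1:
  2·area = 20  (B↔C swapped to make it positive)
  edge (16, 12)→(4, 2): d=(-12,-10) top-left  bias=+0
  edge (4, 2)→(18, 12): d=(14,10) right/bottom  bias=-1
  edge (18, 12)→(16, 12): d=(-2,0) right/bottom  bias=-1
    (5,3)@(11, 7): e=[10,0,10] → .  [on edge]
    (6,4)@(13, 9): e=[6,8,6] → X
    (7,4)@(15, 9): e=[26,-12,6] → .
    (6,5)@(13, 11): e=[-18,36,2] → .
    (7,5)@(15, 11): e=[2,16,2] → X
    (8,5)@(17, 11): e=[22,-4,2] → .
    (7,6)@(15, 13): e=[-22,44,-2] → .
  covered (2 px):
    . . . . . . . . . .
    . . . . . . . . . .
    . . . . . . . . . .
    . . . . . . . . . .
    . . . . . . X . . .
    . . . . . . . X . .
    . . . . . . . . . .
T2:
  2·area = 28
  edge (14, 2)→(18, 4): d=(4,2) right/bottom  bias=-1
  edge (18, 4)→(8, 6): d=(-10,2) right/bottom  bias=-1
  edge (8, 6)→(14, 2): d=(6,-4) top-left  bias=+0
    (6,1)@(13, 3): e=[6,20,2] → X
    (7,1)@(15, 3): e=[2,16,10] → X
    (8,1)@(17, 3): e=[-2,12,18] → .
    (5,2)@(11, 5): e=[18,4,6] → X
    (6,2)@(13, 5): e=[14,0,14] → .  [on edge]
    (7,2)@(15, 5): e=[10,-4,22] → .
    (1,3)@(3, 7): e=[42,0,-14] → .  [on edge]
    (5,3)@(11, 7): e=[26,-16,18] → .
  covered (3 px):
    . . . . . . . . . .
    . . . . . . X X . .
    . . . . . X . . . .
    . . . . . . . . . .
    . . . . . . . . . .
    . . . . . . . . . .
    . . . . . . . . . .

Final: [[6,1],[7,1],[5,2]]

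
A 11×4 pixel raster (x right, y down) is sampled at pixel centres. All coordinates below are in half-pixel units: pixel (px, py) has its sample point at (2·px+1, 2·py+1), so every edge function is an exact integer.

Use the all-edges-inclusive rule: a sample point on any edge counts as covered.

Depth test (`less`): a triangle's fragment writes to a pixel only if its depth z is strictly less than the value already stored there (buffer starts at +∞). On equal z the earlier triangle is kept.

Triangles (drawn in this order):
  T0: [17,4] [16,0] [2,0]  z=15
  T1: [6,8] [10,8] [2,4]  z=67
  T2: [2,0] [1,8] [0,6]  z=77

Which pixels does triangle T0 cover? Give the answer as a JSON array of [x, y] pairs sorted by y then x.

T0:
  2·area = 56  (B↔C swapped to make it positive)
  edge (17, 4)→(2, 0): d=(-15,-4) inclusive
  edge (2, 0)→(16, 0): d=(14,0) inclusive
  edge (16, 0)→(17, 4): d=(1,4) inclusive
    (3,0)@(7, 1): e=[5,14,37] → █
    (4,0)@(9, 1): e=[13,14,29] → █
    (5,0)@(11, 1): e=[21,14,21] → █
    (6,0)@(13, 1): e=[29,14,13] → █
    (7,0)@(15, 1): e=[37,14,5] → █
    (8,0)@(17, 1): e=[45,14,-3] → ·
    (3,1)@(7, 3): e=[-25,42,39] → ·
    (4,1)@(9, 3): e=[-17,42,31] → ·
    (5,1)@(11, 3): e=[-9,42,23] → ·
    (6,1)@(13, 3): e=[-1,42,15] → ·
    (7,1)@(15, 3): e=[7,42,7] → █
    (8,1)@(17, 3): e=[15,42,-1] → ·
  covered (6 px):
    · · · █ █ █ █ █ · · ·
    · · · · · · · █ · · ·
    · · · · · · · · · · ·
    · · · · · · · · · · ·
T1:
  2·area = 16  (B↔C swapped to make it positive)
  edge (6, 8)→(2, 4): d=(-4,-4) inclusive
  edge (2, 4)→(10, 8): d=(8,4) inclusive
  edge (10, 8)→(6, 8): d=(-4,0) inclusive
    (0,1)@(1, 3): e=[0,-4,20] → ·  [on edge]
    (1,2)@(3, 5): e=[0,4,12] → █  [on edge]
    (2,2)@(5, 5): e=[8,-4,12] → ·
    (1,3)@(3, 7): e=[-8,20,4] → ·
    (2,3)@(5, 7): e=[0,12,4] → █  [on edge]
    (3,3)@(7, 7): e=[8,4,4] → █
    (4,3)@(9, 7): e=[16,-4,4] → ·
  covered (3 px):
    · · · · · · · · · · ·
    · · · · · · · · · · ·
    · █ · · · · · · · · ·
    · · █ █ · · · · · · ·
T2:
  2·area = 10
  edge (2, 0)→(1, 8): d=(-1,8) inclusive
  edge (1, 8)→(0, 6): d=(-1,-2) inclusive
  edge (0, 6)→(2, 0): d=(2,-6) inclusive
    (0,1)@(1, 3): e=[5,5,0] → █  [on edge]
    (1,1)@(3, 3): e=[-11,9,12] → ·
    (0,2)@(1, 5): e=[3,3,4] → █
    (1,2)@(3, 5): e=[-13,7,16] → ·
    (0,3)@(1, 7): e=[1,1,8] → █
    (1,3)@(3, 7): e=[-15,5,20] → ·
  covered (3 px):
    · · · · · · · · · · ·
    █ · · · · · · · · · ·
    █ · · · · · · · · · ·
    █ · · · · · · · · · ·

Final: [[3,0],[4,0],[5,0],[6,0],[7,0],[7,1]]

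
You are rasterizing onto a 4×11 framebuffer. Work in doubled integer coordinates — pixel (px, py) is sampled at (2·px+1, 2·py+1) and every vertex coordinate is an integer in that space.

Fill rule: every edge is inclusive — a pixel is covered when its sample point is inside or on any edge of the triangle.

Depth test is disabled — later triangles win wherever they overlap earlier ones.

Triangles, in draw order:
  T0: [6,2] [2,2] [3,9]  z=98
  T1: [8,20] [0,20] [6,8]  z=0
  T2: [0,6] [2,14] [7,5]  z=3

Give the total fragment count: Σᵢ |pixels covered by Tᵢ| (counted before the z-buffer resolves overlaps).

T0:
  2·area = 28  (B↔C swapped to make it positive)
  edge (6, 2)→(3, 9): d=(-3,7) inclusive
  edge (3, 9)→(2, 2): d=(-1,-7) inclusive
  edge (2, 2)→(6, 2): d=(4,0) inclusive
    (1,1)@(3, 3): e=[18,6,4] → █
    (2,1)@(5, 3): e=[4,20,4] → █
    (3,1)@(7, 3): e=[-10,34,4] → ·
    (1,2)@(3, 5): e=[12,4,12] → █
    (2,2)@(5, 5): e=[-2,18,12] → ·
    (1,3)@(3, 7): e=[6,2,20] → █
    (2,3)@(5, 7): e=[-8,16,20] → ·
    (1,4)@(3, 9): e=[0,0,28] → █  [on edge]
    (2,4)@(5, 9): e=[-14,14,28] → ·
    (1,5)@(3, 11): e=[-6,-2,36] → ·
  covered (5 px):
    · · · ·
    · █ █ ·
    · █ · ·
    · █ · ·
    · █ · ·
    · · · ·
    · · · ·
    · · · ·
    · · · ·
    · · · ·
    · · · ·
T1:
  2·area = 96
  edge (8, 20)→(0, 20): d=(-8,0) inclusive
  edge (0, 20)→(6, 8): d=(6,-12) inclusive
  edge (6, 8)→(8, 20): d=(2,12) inclusive
    (2,5)@(5, 11): e=[72,6,18] → █
    (3,5)@(7, 11): e=[72,30,-6] → ·
    (2,6)@(5, 13): e=[56,18,22] → █
    (3,6)@(7, 13): e=[56,42,-2] → ·
    (1,7)@(3, 15): e=[40,6,50] → █
    (3,7)@(7, 15): e=[40,54,2] → █
    (1,8)@(3, 17): e=[24,18,54] → █
    (0,9)@(1, 19): e=[8,6,82] → █
    (0,10)@(1, 21): e=[-8,18,86] → ·
    (1,10)@(3, 21): e=[-8,42,62] → ·
    (2,10)@(5, 21): e=[-8,66,38] → ·
    (3,10)@(7, 21): e=[-8,90,14] → ·
  covered (12 px):
    · · · ·
    · · · ·
    · · · ·
    · · · ·
    · · · ·
    · · █ ·
    · · █ ·
    · █ █ █
    · █ █ █
    █ █ █ █
    · · · ·
T2:
  2·area = 58  (B↔C swapped to make it positive)
  edge (0, 6)→(7, 5): d=(7,-1) inclusive
  edge (7, 5)→(2, 14): d=(-5,9) inclusive
  edge (2, 14)→(0, 6): d=(-2,-8) inclusive
    (3,2)@(7, 5): e=[0,0,58] → █  [on edge]
    (0,3)@(1, 7): e=[8,44,6] → █
    (1,3)@(3, 7): e=[10,26,22] → █
    (2,3)@(5, 7): e=[12,8,38] → █
    (3,3)@(7, 7): e=[14,-10,54] → ·
    (0,4)@(1, 9): e=[22,34,2] → █
    (2,4)@(5, 9): e=[26,-2,34] → ·
    (0,5)@(1, 11): e=[36,24,-2] → ·
    (1,5)@(3, 11): e=[38,6,14] → █
    (2,5)@(5, 11): e=[40,-12,30] → ·
    (1,6)@(3, 13): e=[52,-4,10] → ·
  covered (7 px):
    · · · ·
    · · · ·
    · · · █
    █ █ █ ·
    █ █ · ·
    · █ · ·
    · · · ·
    · · · ·
    · · · ·
    · · · ·
    · · · ·

Final: 24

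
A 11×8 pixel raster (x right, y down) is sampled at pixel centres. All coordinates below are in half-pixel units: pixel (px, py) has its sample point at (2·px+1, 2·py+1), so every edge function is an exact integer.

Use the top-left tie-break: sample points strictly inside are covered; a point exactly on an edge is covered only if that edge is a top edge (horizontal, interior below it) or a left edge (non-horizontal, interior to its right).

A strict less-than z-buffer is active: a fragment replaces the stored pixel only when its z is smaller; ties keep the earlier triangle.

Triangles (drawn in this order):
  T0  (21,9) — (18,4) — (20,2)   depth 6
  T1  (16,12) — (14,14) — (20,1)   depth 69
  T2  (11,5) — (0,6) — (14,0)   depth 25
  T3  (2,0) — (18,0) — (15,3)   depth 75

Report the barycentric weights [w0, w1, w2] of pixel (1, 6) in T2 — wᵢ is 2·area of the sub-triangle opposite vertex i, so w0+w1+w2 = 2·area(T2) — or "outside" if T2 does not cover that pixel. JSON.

T0:
  2·area = 16
  edge (21, 9)→(18, 4): d=(-3,-5) top-left  bias=+0
  edge (18, 4)→(20, 2): d=(2,-2) top-left  bias=+0
  edge (20, 2)→(21, 9): d=(1,7) right/bottom  bias=-1
    (10,0)@(21, 1): e=[24,0,-8] → ·  [on edge]
    (9,1)@(19, 3): e=[8,0,8] → #  [on edge]
    (10,1)@(21, 3): e=[18,4,-6] → ·
    (8,2)@(17, 5): e=[-8,0,24] → ·  [on edge]
    (9,2)@(19, 5): e=[2,4,10] → #
    (10,2)@(21, 5): e=[12,8,-4] → ·
    (7,3)@(15, 7): e=[-24,0,40] → ·  [on edge]
    (9,3)@(19, 7): e=[-4,8,12] → ·
    (6,4)@(13, 9): e=[-40,0,56] → ·  [on edge]
    (10,4)@(21, 9): e=[0,16,0] → ·  [on edge]
    (5,5)@(11, 11): e=[-56,0,72] → ·  [on edge]
    (4,6)@(9, 13): e=[-72,0,88] → ·  [on edge]
    (3,7)@(7, 15): e=[-88,0,104] → ·  [on edge]
  covered (2 px):
    · · · · · · · · · · ·
    · · · · · · · · · # ·
    · · · · · · · · · # ·
    · · · · · · · · · · ·
    · · · · · · · · · · ·
    · · · · · · · · · · ·
    · · · · · · · · · · ·
    · · · · · · · · · · ·
T1:
  2·area = 14
  edge (16, 12)→(14, 14): d=(-2,2) right/bottom  bias=-1
  edge (14, 14)→(20, 1): d=(6,-13) top-left  bias=+0
  edge (20, 1)→(16, 12): d=(-4,11) right/bottom  bias=-1
    (10,3)@(21, 7): e=[0,49,-35] → ·  [on edge]
    (8,4)@(17, 9): e=[4,9,1] → #
    (9,4)@(19, 9): e=[0,35,-21] → ·  [on edge]
    (8,5)@(17, 11): e=[0,21,-7] → ·  [on edge]
    (7,6)@(15, 13): e=[0,7,7] → ·  [on edge]
    (6,7)@(13, 15): e=[0,-7,21] → ·  [on edge]
  covered (1 px):
    · · · · · · · · · · ·
    · · · · · · · · · · ·
    · · · · · · · · · · ·
    · · · · · · · · · · ·
    · · · · · · · · # · ·
    · · · · · · · · · · ·
    · · · · · · · · · · ·
    · · · · · · · · · · ·
T2:
  2·area = 52
  edge (11, 5)→(0, 6): d=(-11,1) right/bottom  bias=-1
  edge (0, 6)→(14, 0): d=(14,-6) top-left  bias=+0
  edge (14, 0)→(11, 5): d=(-3,5) right/bottom  bias=-1
    (6,0)@(13, 1): e=[42,8,2] → #
    (7,0)@(15, 1): e=[40,20,-8] → ·
    (3,1)@(7, 3): e=[26,0,26] → #  [on edge]
    (4,1)@(9, 3): e=[24,12,16] → #
    (5,1)@(11, 3): e=[22,24,6] → #
    (6,1)@(13, 3): e=[20,36,-4] → ·
    (1,2)@(3, 5): e=[8,4,40] → #
    (2,2)@(5, 5): e=[6,16,30] → #
    (5,2)@(11, 5): e=[0,52,0] → ·  [on edge]
    (1,3)@(3, 7): e=[-14,32,34] → ·
    (2,3)@(5, 7): e=[-16,44,24] → ·
    (3,3)@(7, 7): e=[-18,56,14] → ·
    (2,7)@(5, 15): e=[-104,156,0] → ·  [on edge]
  covered (8 px):
    · · · · · · # · · · ·
    · · · # # # · · · · ·
    · # # # # · · · · · ·
    · · · · · · · · · · ·
    · · · · · · · · · · ·
    · · · · · · · · · · ·
    · · · · · · · · · · ·
    · · · · · · · · · · ·
T3:
  2·area = 48
  edge (2, 0)→(18, 0): d=(16,0) top-left  bias=+0
  edge (18, 0)→(15, 3): d=(-3,3) right/bottom  bias=-1
  edge (15, 3)→(2, 0): d=(-13,-3) top-left  bias=+0
    (3,0)@(7, 1): e=[16,30,2] → #
    (4,0)@(9, 1): e=[16,24,8] → #
    (5,0)@(11, 1): e=[16,18,14] → #
    (6,0)@(13, 1): e=[16,12,20] → #
    (7,0)@(15, 1): e=[16,6,26] → #
    (8,0)@(17, 1): e=[16,0,32] → ·  [on edge]
    (3,1)@(7, 3): e=[48,24,-24] → ·
    (4,1)@(9, 3): e=[48,18,-18] → ·
    (5,1)@(11, 3): e=[48,12,-12] → ·
    (6,1)@(13, 3): e=[48,6,-6] → ·
    (7,1)@(15, 3): e=[48,0,0] → ·  [on edge]
    (6,2)@(13, 5): e=[80,0,-32] → ·  [on edge]
    (5,3)@(11, 7): e=[112,0,-64] → ·  [on edge]
    (4,4)@(9, 9): e=[144,0,-96] → ·  [on edge]
    (3,5)@(7, 11): e=[176,0,-128] → ·  [on edge]
    (2,6)@(5, 13): e=[208,0,-160] → ·  [on edge]
    (1,7)@(3, 15): e=[240,0,-192] → ·  [on edge]
  covered (5 px):
    · · · # # # # # · · ·
    · · · · · · · · · · ·
    · · · · · · · · · · ·
    · · · · · · · · · · ·
    · · · · · · · · · · ·
    · · · · · · · · · · ·
    · · · · · · · · · · ·
    · · · · · · · · · · ·

Result: "outside"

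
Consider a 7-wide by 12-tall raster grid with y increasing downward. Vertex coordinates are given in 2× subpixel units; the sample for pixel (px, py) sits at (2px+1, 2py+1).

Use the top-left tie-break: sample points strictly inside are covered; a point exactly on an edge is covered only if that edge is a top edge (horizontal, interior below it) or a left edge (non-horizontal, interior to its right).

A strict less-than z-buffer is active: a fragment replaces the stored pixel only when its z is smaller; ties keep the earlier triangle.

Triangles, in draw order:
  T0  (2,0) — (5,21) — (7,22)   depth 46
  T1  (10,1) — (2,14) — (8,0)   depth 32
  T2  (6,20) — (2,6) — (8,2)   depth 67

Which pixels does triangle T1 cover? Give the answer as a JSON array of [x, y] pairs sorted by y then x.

T0:
  2·area = 39  (B↔C swapped to make it positive)
  edge (2, 0)→(7, 22): d=(5,22) right/bottom  bias=-1
  edge (7, 22)→(5, 21): d=(-2,-1) top-left  bias=+0
  edge (5, 21)→(2, 0): d=(-3,-21) top-left  bias=+0
    (1,2)@(3, 5): e=[3,30,6] → X
    (2,2)@(5, 5): e=[-41,32,48] → .
    (1,3)@(3, 7): e=[13,26,0] → X  [on edge]
    (2,3)@(5, 7): e=[-31,28,42] → .
    (1,4)@(3, 9): e=[23,22,-6] → .
    (2,7)@(5, 15): e=[9,12,18] → X
    (3,7)@(7, 15): e=[-35,14,60] → .
    (2,8)@(5, 17): e=[19,8,12] → X
    (3,8)@(7, 17): e=[-25,10,54] → .
    (0,9)@(1, 19): e=[117,0,-78] → .  [on edge]
    (2,9)@(5, 19): e=[29,4,6] → X
    (3,9)@(7, 19): e=[-15,6,48] → .
    (2,10)@(5, 21): e=[39,0,0] → X  [on edge]
    (4,11)@(9, 23): e=[-39,0,78] → .  [on edge]
  covered (6 px):
    . . . . . . .
    . . . . . . .
    . X . . . . .
    . X . . . . .
    . . . . . . .
    . . . . . . .
    . . . . . . .
    . . X . . . .
    . . X . . . .
    . . X . . . .
    . . X . . . .
    . . . . . . .
T1:
  2·area = 34
  edge (10, 1)→(2, 14): d=(-8,13) right/bottom  bias=-1
  edge (2, 14)→(8, 0): d=(6,-14) top-left  bias=+0
  edge (8, 0)→(10, 1): d=(2,1) right/bottom  bias=-1
    (4,0)@(9, 1): e=[13,20,1] → X
    (5,0)@(11, 1): e=[-13,48,-1] → .
    (3,1)@(7, 3): e=[23,4,7] → X
    (4,1)@(9, 3): e=[-3,32,5] → .
    (3,2)@(7, 5): e=[7,16,11] → X
    (4,2)@(9, 5): e=[-19,44,9] → .
    (2,3)@(5, 7): e=[17,0,17] → X  [on edge]
    (3,3)@(7, 7): e=[-9,28,15] → .
    (2,4)@(5, 9): e=[1,12,21] → X
    (3,4)@(7, 9): e=[-25,40,19] → .
    (2,5)@(5, 11): e=[-15,24,25] → .
  covered (5 px):
    . . . . X . .
    . . . X . . .
    . . . X . . .
    . . X . . . .
    . . X . . . .
    . . . . . . .
    . . . . . . .
    . . . . . . .
    . . . . . . .
    . . . . . . .
    . . . . . . .
    . . . . . . .
T2:
  2·area = 100
  edge (6, 20)→(2, 6): d=(-4,-14) top-left  bias=+0
  edge (2, 6)→(8, 2): d=(6,-4) top-left  bias=+0
  edge (8, 2)→(6, 20): d=(-2,18) right/bottom  bias=-1
    (3,1)@(7, 3): e=[82,2,16] → X
    (4,1)@(9, 3): e=[110,10,-20] → .
    (2,2)@(5, 5): e=[46,6,48] → X
    (4,2)@(9, 5): e=[102,22,-24] → .
    (1,3)@(3, 7): e=[10,10,80] → X
    (4,3)@(9, 7): e=[94,34,-28] → .
    (1,4)@(3, 9): e=[2,22,76] → X
    (4,4)@(9, 9): e=[86,46,-32] → .
    (1,5)@(3, 11): e=[-6,34,72] → .
    (2,5)@(5, 11): e=[22,42,36] → X
    (3,5)@(7, 11): e=[50,50,0] → .  [on edge]
    (2,6)@(5, 13): e=[14,54,32] → X
  covered (12 px):
    . . . . . . .
    . . . X . . .
    . . X X . . .
    . X X X . . .
    . X X X . . .
    . . X . . . .
    . . X . . . .
    . . X . . . .
    . . . . . . .
    . . . . . . .
    . . . . . . .
    . . . . . . .

Final: [[4,0],[3,1],[3,2],[2,3],[2,4]]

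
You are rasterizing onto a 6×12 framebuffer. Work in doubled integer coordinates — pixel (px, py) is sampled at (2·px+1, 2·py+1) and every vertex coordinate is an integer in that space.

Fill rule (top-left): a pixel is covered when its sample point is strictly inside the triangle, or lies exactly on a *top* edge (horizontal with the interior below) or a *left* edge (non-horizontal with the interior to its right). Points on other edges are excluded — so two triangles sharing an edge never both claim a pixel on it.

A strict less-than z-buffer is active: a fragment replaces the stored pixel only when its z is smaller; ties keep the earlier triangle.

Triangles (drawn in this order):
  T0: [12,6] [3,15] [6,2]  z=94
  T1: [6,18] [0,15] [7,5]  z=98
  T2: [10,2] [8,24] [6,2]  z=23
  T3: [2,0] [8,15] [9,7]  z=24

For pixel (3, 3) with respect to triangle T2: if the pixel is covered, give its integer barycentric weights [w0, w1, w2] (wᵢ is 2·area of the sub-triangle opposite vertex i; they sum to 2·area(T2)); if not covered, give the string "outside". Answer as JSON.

T0:
  2·area = 90
  edge (12, 6)→(3, 15): d=(-9,9) right/bottom  bias=-1
  edge (3, 15)→(6, 2): d=(3,-13) top-left  bias=+0
  edge (6, 2)→(12, 6): d=(6,4) right/bottom  bias=-1
    (3,1)@(7, 3): e=[72,16,2] → X
    (4,1)@(9, 3): e=[54,42,-6] → .
    (3,2)@(7, 5): e=[54,22,14] → X
    (4,2)@(9, 5): e=[36,48,6] → X
    (5,2)@(11, 5): e=[18,74,-2] → .
    (2,3)@(5, 7): e=[54,2,34] → X
    (5,3)@(11, 7): e=[0,80,10] → .  [on edge]
    (2,4)@(5, 9): e=[36,8,46] → X
    (4,4)@(9, 9): e=[0,60,30] → .  [on edge]
    (2,5)@(5, 11): e=[18,14,58] → X
    (3,5)@(7, 11): e=[0,40,50] → .  [on edge]
    (2,6)@(5, 13): e=[0,20,70] → .  [on edge]
    (1,7)@(3, 15): e=[0,0,90] → .  [on edge]
    (0,8)@(1, 17): e=[0,-20,110] → .  [on edge]
  covered (9 px):
    . . . . . .
    . . . X . .
    . . . X X .
    . . X X X .
    . . X X . .
    . . X . . .
    . . . . . .
    . . . . . .
    . . . . . .
    . . . . . .
    . . . . . .
    . . . . . .
T1:
  2·area = 81
  edge (6, 18)→(0, 15): d=(-6,-3) top-left  bias=+0
  edge (0, 15)→(7, 5): d=(7,-10) top-left  bias=+0
  edge (7, 5)→(6, 18): d=(-1,13) right/bottom  bias=-1
    (3,2)@(7, 5): e=[81,0,0] → .  [on edge]
    (2,4)@(5, 9): e=[51,8,22] → X
    (3,4)@(7, 9): e=[57,28,-4] → .
    (1,5)@(3, 11): e=[33,2,46] → X
    (3,5)@(7, 11): e=[45,42,-6] → .
    (1,6)@(3, 13): e=[21,16,44] → X
    (3,6)@(7, 13): e=[33,56,-8] → .
    (0,7)@(1, 15): e=[3,10,68] → X
    (3,7)@(7, 15): e=[21,70,-10] → .
    (0,8)@(1, 17): e=[-9,24,66] → .
    (1,8)@(3, 17): e=[-3,44,40] → .
    (2,8)@(5, 17): e=[3,64,14] → X
  covered (9 px):
    . . . . . .
    . . . . . .
    . . . . . .
    . . . . . .
    . . X . . .
    . X X . . .
    . X X . . .
    X X X . . .
    . . X . . .
    . . . . . .
    . . . . . .
    . . . . . .
T2:
  2·area = 88
  edge (10, 2)→(8, 24): d=(-2,22) right/bottom  bias=-1
  edge (8, 24)→(6, 2): d=(-2,-22) top-left  bias=+0
  edge (6, 2)→(10, 2): d=(4,0) top-left  bias=+0
    (3,1)@(7, 3): e=[64,20,4] → X
    (4,1)@(9, 3): e=[20,64,4] → X
    (5,1)@(11, 3): e=[-24,108,4] → .
    (3,2)@(7, 5): e=[60,16,12] → X
    (5,2)@(11, 5): e=[-28,104,12] → .
    (3,3)@(7, 7): e=[56,12,20] → X
    (5,3)@(11, 7): e=[-32,100,20] → .
    (3,4)@(7, 9): e=[52,8,28] → X
    (5,4)@(11, 9): e=[-36,96,28] → .
    (3,5)@(7, 11): e=[48,4,36] → X
    (5,5)@(11, 11): e=[-40,92,36] → .
    (3,6)@(7, 13): e=[44,0,44] → X  [on edge]
    (4,6)@(9, 13): e=[0,44,44] → .  [on edge]
  covered (11 px):
    . . . . . .
    . . . X X .
    . . . X X .
    . . . X X .
    . . . X X .
    . . . X X .
    . . . X . .
    . . . . . .
    . . . . . .
    . . . . . .
    . . . . . .
    . . . . . .
T3:
  2·area = 63  (B↔C swapped to make it positive)
  edge (2, 0)→(9, 7): d=(7,7) right/bottom  bias=-1
  edge (9, 7)→(8, 15): d=(-1,8) right/bottom  bias=-1
  edge (8, 15)→(2, 0): d=(-6,-15) top-left  bias=+0
    (1,0)@(3, 1): e=[0,54,9] → .  [on edge]
    (2,1)@(5, 3): e=[0,36,27] → .  [on edge]
    (2,2)@(5, 5): e=[14,34,15] → X
    (3,2)@(7, 5): e=[0,18,45] → .  [on edge]
    (2,3)@(5, 7): e=[28,32,3] → X
    (3,3)@(7, 7): e=[14,16,33] → X
    (4,3)@(9, 7): e=[0,0,63] → .  [on edge]
    (2,4)@(5, 9): e=[42,30,-9] → .
    (3,4)@(7, 9): e=[28,14,21] → X
    (4,4)@(9, 9): e=[14,-2,51] → .
    (5,4)@(11, 9): e=[0,-18,81] → .  [on edge]
    (3,5)@(7, 11): e=[42,12,9] → X
    (3,11)@(7, 23): e=[126,0,-63] → .  [on edge]
  covered (5 px):
    . . . . . .
    . . . . . .
    . . X . . .
    . . X X . .
    . . . X . .
    . . . X . .
    . . . . . .
    . . . . . .
    . . . . . .
    . . . . . .
    . . . . . .
    . . . . . .

Final: [12,20,56]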